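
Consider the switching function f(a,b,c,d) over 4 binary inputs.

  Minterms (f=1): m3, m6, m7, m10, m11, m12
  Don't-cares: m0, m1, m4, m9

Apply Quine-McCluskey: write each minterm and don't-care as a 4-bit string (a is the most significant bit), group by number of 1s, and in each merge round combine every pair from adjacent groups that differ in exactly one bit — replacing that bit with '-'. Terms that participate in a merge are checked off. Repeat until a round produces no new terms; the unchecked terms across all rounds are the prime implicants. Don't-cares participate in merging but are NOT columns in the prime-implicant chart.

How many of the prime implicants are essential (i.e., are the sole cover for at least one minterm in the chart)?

[col 0] 0000*, 0001*, 0011*, 0100*, 0110*, 0111*, 1001*, 1010*, 1011*, 1100*
[col 1] -001*, -011*, -100, 0-00, 0-11, 00-1*, 000-, 01-0, 011-, 10-1*, 101-
[col 2] -0-1
Prime implicants: -0-1, -100, 0-00, 0-11, 000-, 01-0, 011-, 101-
PI chart (minterm → PIs covering it):
  3 | -0-1,0-11
  6 | 01-0,011-
  7 | 0-11,011-
  10 | 101-  (sole → essential)
  11 | -0-1,101-
  12 | -100  (sole → essential)
Essential prime implicants: -100, 101-

2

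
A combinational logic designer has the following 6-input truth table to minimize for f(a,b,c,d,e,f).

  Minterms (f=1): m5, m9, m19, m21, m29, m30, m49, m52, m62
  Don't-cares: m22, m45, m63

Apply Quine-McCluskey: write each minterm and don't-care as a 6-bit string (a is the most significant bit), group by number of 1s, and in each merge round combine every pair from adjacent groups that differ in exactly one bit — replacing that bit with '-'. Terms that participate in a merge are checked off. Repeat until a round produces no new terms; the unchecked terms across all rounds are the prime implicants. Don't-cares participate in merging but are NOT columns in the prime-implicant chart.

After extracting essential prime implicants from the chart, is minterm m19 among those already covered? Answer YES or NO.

YES

Round 0: 000101✓ 001001 010011 010101✓ 010110✓ 011101✓ 011110✓ 101101 110001 110100 111110✓ 111111✓
Round 1: -11110 0-0101 01-101 01-110 11111-
PIs = {-11110, 0-0101, 001001, 01-101, 01-110, 010011, 101101, 110001, 110100, 11111-}
Coverage chart:
  m5: 0-0101 ←essential
  m9: 001001 ←essential
  m19: 010011 ←essential
  m21: 0-0101,01-101
  m29: 01-101 ←essential
  m30: -11110,01-110
  m49: 110001 ←essential
  m52: 110100 ←essential
  m62: -11110,11111-
Essential: 0-0101, 001001, 01-101, 010011, 110001, 110100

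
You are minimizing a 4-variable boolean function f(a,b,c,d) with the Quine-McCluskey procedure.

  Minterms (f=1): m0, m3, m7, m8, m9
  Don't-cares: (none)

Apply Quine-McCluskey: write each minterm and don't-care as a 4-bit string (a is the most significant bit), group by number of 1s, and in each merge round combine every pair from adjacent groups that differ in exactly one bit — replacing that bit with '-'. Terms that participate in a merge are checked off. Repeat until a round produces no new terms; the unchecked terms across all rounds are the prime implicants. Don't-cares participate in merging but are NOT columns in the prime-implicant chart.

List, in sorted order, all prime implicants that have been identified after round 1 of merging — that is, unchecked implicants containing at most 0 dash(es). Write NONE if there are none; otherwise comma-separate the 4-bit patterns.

NONE

Round 0: 0000✓ 0011✓ 0111✓ 1000✓ 1001✓
Round 1: -000 0-11 100-
PIs = {-000, 0-11, 100-}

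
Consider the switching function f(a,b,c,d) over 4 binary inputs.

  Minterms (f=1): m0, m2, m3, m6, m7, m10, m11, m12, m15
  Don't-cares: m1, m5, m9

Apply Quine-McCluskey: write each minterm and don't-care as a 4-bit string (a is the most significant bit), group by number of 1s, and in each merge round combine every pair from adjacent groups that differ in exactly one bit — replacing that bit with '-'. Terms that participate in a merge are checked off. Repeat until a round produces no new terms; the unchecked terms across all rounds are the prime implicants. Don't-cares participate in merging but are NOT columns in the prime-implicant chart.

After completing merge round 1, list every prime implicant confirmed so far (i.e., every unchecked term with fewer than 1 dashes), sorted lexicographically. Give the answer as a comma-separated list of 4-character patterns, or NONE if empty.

size-2^0 implicants → 0000(✓)  0001(✓)  0010(✓)  0011(✓)  0101(✓)  0110(✓)  0111(✓)  1001(✓)  1010(✓)  1011(✓)  1100  1111(✓)
size-2^1 implicants → -001(✓)  -010(✓)  -011(✓)  -111(✓)  0-01(✓)  0-10(✓)  0-11(✓)  00-0(✓)  00-1(✓)  000-(✓)  001-(✓)  01-1(✓)  011-(✓)  1-11(✓)  10-1(✓)  101-(✓)
size-2^2 implicants → --11  -0-1  -01-  0--1  0-1-  00--
Unchecked terms (primes): --11, -0-1, -01-, 0--1, 0-1-, 00--, 1100

1100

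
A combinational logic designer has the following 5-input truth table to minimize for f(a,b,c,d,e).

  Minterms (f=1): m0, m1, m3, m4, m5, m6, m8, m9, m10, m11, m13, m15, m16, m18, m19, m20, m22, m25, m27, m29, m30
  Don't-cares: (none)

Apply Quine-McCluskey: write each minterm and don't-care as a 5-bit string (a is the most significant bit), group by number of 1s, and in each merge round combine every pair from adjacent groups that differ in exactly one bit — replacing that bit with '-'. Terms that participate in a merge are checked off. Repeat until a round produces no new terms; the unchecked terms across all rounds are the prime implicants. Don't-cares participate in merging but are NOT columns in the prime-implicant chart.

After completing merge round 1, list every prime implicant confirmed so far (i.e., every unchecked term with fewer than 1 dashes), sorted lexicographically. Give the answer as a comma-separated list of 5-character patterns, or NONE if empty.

size-2^0 implicants → 00000(✓)  00001(✓)  00011(✓)  00100(✓)  00101(✓)  00110(✓)  01000(✓)  01001(✓)  01010(✓)  01011(✓)  01101(✓)  01111(✓)  10000(✓)  10010(✓)  10011(✓)  10100(✓)  10110(✓)  11001(✓)  11011(✓)  11101(✓)  11110(✓)
size-2^1 implicants → -0000(✓)  -0011(✓)  -0100(✓)  -0110(✓)  -1001(✓)  -1011(✓)  -1101(✓)  0-000(✓)  0-001(✓)  0-011(✓)  0-101(✓)  00-00(✓)  00-01(✓)  000-1(✓)  0000-(✓)  001-0(✓)  0010-(✓)  01-01(✓)  01-11(✓)  010-0(✓)  010-1(✓)  0100-(✓)  0101-(✓)  011-1(✓)  1-011(✓)  1-110  10-00(✓)  10-10(✓)  100-0(✓)  1001-  101-0(✓)  11-01(✓)  110-1(✓)
size-2^2 implicants → --011  -0-00  -01-0  -1-01  -10-1  0--01  0-0-1  0-00-  00-0-  01--1  010--  10--0
Unchecked terms (primes): --011, -0-00, -01-0, -1-01, -10-1, 0--01, 0-0-1, 0-00-, 00-0-, 01--1, 010--, 1-110, 10--0, 1001-

NONE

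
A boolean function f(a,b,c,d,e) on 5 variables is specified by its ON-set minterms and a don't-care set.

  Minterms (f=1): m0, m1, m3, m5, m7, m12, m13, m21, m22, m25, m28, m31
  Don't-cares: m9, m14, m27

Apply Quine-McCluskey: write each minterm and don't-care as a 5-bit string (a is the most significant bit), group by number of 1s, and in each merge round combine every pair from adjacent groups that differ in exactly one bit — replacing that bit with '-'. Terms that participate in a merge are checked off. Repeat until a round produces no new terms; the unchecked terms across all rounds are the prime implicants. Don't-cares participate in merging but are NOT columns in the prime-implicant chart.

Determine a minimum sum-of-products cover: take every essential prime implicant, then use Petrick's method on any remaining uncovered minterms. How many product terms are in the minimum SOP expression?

8

Round 0: 00000✓ 00001✓ 00011✓ 00101✓ 00111✓ 01001✓ 01100✓ 01101✓ 01110✓ 10101✓ 10110 11001✓ 11011✓ 11100✓ 11111✓
Round 1: -0101 -1001 -1100 0-001✓ 0-101✓ 00-01✓ 00-11✓ 000-1✓ 0000- 001-1✓ 01-01✓ 011-0 0110- 11-11 110-1
Round 2: 0--01 00--1
PIs = {-0101, -1001, -1100, 0--01, 00--1, 0000-, 011-0, 0110-, 10110, 11-11, 110-1}
Coverage chart:
  m0: 0000- ←essential
  m1: 0--01,00--1,0000-
  m3: 00--1 ←essential
  m5: -0101,0--01,00--1
  m7: 00--1 ←essential
  m12: -1100,011-0,0110-
  m13: 0--01,0110-
  m21: -0101 ←essential
  m22: 10110 ←essential
  m25: -1001,110-1
  m28: -1100 ←essential
  m31: 11-11 ←essential
Essential: -0101, -1100, 00--1, 0000-, 10110, 11-11
Petrick residual → -1001, 0--01
Min cover (8 terms): b'cd'e + bc'd'e + bcd'e' + a'd'e + a'b'e + a'b'c'd' + ab'cde' + abde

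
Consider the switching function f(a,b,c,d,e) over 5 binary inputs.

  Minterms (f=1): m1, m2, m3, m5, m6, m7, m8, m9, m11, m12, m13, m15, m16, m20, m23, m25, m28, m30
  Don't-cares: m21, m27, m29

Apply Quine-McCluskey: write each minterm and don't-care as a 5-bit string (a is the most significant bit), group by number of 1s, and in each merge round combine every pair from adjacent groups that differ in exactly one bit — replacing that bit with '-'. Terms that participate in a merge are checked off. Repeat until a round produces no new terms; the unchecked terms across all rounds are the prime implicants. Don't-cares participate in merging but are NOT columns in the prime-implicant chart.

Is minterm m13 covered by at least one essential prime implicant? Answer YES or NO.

YES

Round 0: 00001✓ 00010✓ 00011✓ 00101✓ 00110✓ 00111✓ 01000✓ 01001✓ 01011✓ 01100✓ 01101✓ 01111✓ 10000✓ 10100✓ 10101✓ 10111✓ 11001✓ 11011✓ 11100✓ 11101✓ 11110✓
Round 1: -0101✓ -0111✓ -1001✓ -1011✓ -1100✓ -1101✓ 0-001✓ 0-011✓ 0-101✓ 0-111✓ 00-01✓ 00-10✓ 00-11✓ 000-1✓ 0001-✓ 001-1✓ 0011-✓ 01-00✓ 01-01✓ 01-11✓ 010-1✓ 0100-✓ 011-1✓ 0110-✓ 1-100✓ 1-101✓ 10-00 101-1✓ 1010-✓ 11-01✓ 110-1✓ 111-0 1110-✓
Round 2: --101 -01-1 -1-01 -10-1 -110- 0--01✓ 0--11✓ 0-0-1✓ 0-1-1✓ 00--1✓ 00-1- 01--1✓ 01-0- 1-10-
Round 3: 0---1
PIs = {--101, -01-1, -1-01, -10-1, -110-, 0---1, 00-1-, 01-0-, 1-10-, 10-00, 111-0}
Coverage chart:
  m1: 0---1 ←essential
  m2: 00-1- ←essential
  m3: 0---1,00-1-
  m5: --101,-01-1,0---1
  m6: 00-1- ←essential
  m7: -01-1,0---1,00-1-
  m8: 01-0- ←essential
  m9: -1-01,-10-1,0---1,01-0-
  m11: -10-1,0---1
  m12: -110-,01-0-
  m13: --101,-1-01,-110-,0---1,01-0-
  m15: 0---1 ←essential
  m16: 10-00 ←essential
  m20: 1-10-,10-00
  m23: -01-1 ←essential
  m25: -1-01,-10-1
  m28: -110-,1-10-,111-0
  m30: 111-0 ←essential
Essential: -01-1, 0---1, 00-1-, 01-0-, 10-00, 111-0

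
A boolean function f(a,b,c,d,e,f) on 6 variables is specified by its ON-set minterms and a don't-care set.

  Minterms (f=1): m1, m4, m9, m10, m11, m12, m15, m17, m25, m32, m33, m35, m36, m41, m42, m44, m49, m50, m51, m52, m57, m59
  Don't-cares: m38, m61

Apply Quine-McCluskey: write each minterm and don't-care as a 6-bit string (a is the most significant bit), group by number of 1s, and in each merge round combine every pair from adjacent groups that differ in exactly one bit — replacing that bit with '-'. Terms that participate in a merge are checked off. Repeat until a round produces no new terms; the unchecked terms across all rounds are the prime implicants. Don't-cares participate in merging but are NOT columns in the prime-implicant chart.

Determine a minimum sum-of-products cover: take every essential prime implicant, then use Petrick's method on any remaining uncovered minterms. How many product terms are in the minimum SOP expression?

size-2^0 implicants → 000001(✓)  000100(✓)  001001(✓)  001010(✓)  001011(✓)  001100(✓)  001111(✓)  010001(✓)  011001(✓)  100000(✓)  100001(✓)  100011(✓)  100100(✓)  100110(✓)  101001(✓)  101010(✓)  101100(✓)  110001(✓)  110010(✓)  110011(✓)  110100(✓)  111001(✓)  111011(✓)  111101(✓)
size-2^1 implicants → -00001(✓)  -00100(✓)  -01001(✓)  -01010  -01100(✓)  -10001(✓)  -11001(✓)  0-0001(✓)  0-1001(✓)  00-001(✓)  00-100(✓)  001-11  0010-1  00101-  01-001(✓)  1-0001(✓)  1-0011(✓)  1-0100  1-1001(✓)  10-001(✓)  10-100(✓)  100-00  1000-1(✓)  10000-  1001-0  11-001(✓)  11-011(✓)  1100-1(✓)  11001-  111-01  1110-1(✓)
size-2^2 implicants → --0001(✓)  --1001(✓)  -0-001(✓)  -0-100  -1-001(✓)  0--001(✓)  1--001(✓)  1-00-1  11-0-1
size-2^3 implicants → ---001
Unchecked terms (primes): ---001, -0-100, -01010, 001-11, 0010-1, 00101-, 1-00-1, 1-0100, 100-00, 10000-, 1001-0, 11-0-1, 11001-, 111-01
Minterm coverage:
  m1 ⊆ ---001 [E]
  m4 ⊆ -0-100 [E]
  m9 ⊆ ---001,0010-1
  m10 ⊆ -01010,00101-
  m11 ⊆ 001-11,0010-1,00101-
  m12 ⊆ -0-100 [E]
  m15 ⊆ 001-11 [E]
  m17 ⊆ ---001 [E]
  m25 ⊆ ---001 [E]
  m32 ⊆ 100-00,10000-
  m33 ⊆ ---001,1-00-1,10000-
  m35 ⊆ 1-00-1 [E]
  m36 ⊆ -0-100,1-0100,100-00,1001-0
  m41 ⊆ ---001 [E]
  m42 ⊆ -01010 [E]
  m44 ⊆ -0-100 [E]
  m49 ⊆ ---001,1-00-1,11-0-1
  m50 ⊆ 11001- [E]
  m51 ⊆ 1-00-1,11-0-1,11001-
  m52 ⊆ 1-0100 [E]
  m57 ⊆ ---001,11-0-1,111-01
  m59 ⊆ 11-0-1 [E]
E = {---001, -0-100, -01010, 001-11, 1-00-1, 1-0100, 11-0-1, 11001-}
Petrick residual → 100-00
Cover = d'e'f + b'de'f' + b'cd'ef' + a'b'cef + ac'd'f + ac'de'f' + ab'c'e'f' + abd'f + abc'd'e  |cover|=9

9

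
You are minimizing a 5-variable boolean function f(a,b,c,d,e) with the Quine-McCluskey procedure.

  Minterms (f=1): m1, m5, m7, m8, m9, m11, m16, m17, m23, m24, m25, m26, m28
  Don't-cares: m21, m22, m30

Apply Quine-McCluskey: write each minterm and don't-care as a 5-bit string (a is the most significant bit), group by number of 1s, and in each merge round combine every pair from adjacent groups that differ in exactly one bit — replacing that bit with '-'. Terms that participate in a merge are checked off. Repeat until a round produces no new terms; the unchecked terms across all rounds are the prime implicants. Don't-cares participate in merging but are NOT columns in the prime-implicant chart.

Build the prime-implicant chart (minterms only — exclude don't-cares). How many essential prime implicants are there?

5

Round 0: 00001✓ 00101✓ 00111✓ 01000✓ 01001✓ 01011✓ 10000✓ 10001✓ 10101✓ 10110✓ 10111✓ 11000✓ 11001✓ 11010✓ 11100✓ 11110✓
Round 1: -0001✓ -0101✓ -0111✓ -1000✓ -1001✓ 0-001✓ 00-01✓ 001-1✓ 010-1 0100-✓ 1-000✓ 1-001✓ 1-110 10-01✓ 1000-✓ 101-1✓ 1011- 11-00✓ 11-10✓ 110-0✓ 1100-✓ 111-0✓
Round 2: --001 -0-01 -01-1 -100- 1-00- 11--0
PIs = {--001, -0-01, -01-1, -100-, 010-1, 1-00-, 1-110, 1011-, 11--0}
Coverage chart:
  m1: --001,-0-01
  m5: -0-01,-01-1
  m7: -01-1 ←essential
  m8: -100- ←essential
  m9: --001,-100-,010-1
  m11: 010-1 ←essential
  m16: 1-00- ←essential
  m17: --001,-0-01,1-00-
  m23: -01-1,1011-
  m24: -100-,1-00-,11--0
  m25: --001,-100-,1-00-
  m26: 11--0 ←essential
  m28: 11--0 ←essential
Essential: -01-1, -100-, 010-1, 1-00-, 11--0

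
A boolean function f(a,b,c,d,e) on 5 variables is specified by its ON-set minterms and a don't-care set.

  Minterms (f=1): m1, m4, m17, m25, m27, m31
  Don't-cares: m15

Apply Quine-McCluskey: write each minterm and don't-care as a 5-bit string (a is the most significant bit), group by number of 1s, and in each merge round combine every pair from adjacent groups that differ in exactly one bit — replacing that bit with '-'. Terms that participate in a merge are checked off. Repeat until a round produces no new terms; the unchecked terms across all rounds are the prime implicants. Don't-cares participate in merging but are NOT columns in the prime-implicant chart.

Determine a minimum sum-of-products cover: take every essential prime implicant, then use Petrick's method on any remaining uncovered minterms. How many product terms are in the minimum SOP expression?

4

Round 0: 00001✓ 00100 01111✓ 10001✓ 11001✓ 11011✓ 11111✓
Round 1: -0001 -1111 1-001 11-11 110-1
PIs = {-0001, -1111, 00100, 1-001, 11-11, 110-1}
Coverage chart:
  m1: -0001 ←essential
  m4: 00100 ←essential
  m17: -0001,1-001
  m25: 1-001,110-1
  m27: 11-11,110-1
  m31: -1111,11-11
Essential: -0001, 00100
Petrick residual → -1111, 110-1
Min cover (4 terms): b'c'd'e + bcde + a'b'cd'e' + abc'e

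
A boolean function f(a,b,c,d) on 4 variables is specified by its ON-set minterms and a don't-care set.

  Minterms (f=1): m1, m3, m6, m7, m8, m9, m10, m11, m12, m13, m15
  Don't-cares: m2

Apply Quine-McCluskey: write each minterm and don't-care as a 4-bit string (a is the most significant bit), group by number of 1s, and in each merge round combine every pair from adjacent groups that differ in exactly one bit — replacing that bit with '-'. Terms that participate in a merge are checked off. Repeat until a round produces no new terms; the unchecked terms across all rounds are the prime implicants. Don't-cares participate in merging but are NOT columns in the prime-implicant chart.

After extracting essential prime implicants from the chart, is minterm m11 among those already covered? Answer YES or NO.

YES

Round 0: 0001✓ 0010✓ 0011✓ 0110✓ 0111✓ 1000✓ 1001✓ 1010✓ 1011✓ 1100✓ 1101✓ 1111✓
Round 1: -001✓ -010✓ -011✓ -111✓ 0-10✓ 0-11✓ 00-1✓ 001-✓ 011-✓ 1-00✓ 1-01✓ 1-11✓ 10-0✓ 10-1✓ 100-✓ 101-✓ 11-1✓ 110-✓
Round 2: --11 -0-1 -01- 0-1- 1--1 1-0- 10--
PIs = {--11, -0-1, -01-, 0-1-, 1--1, 1-0-, 10--}
Coverage chart:
  m1: -0-1 ←essential
  m3: --11,-0-1,-01-,0-1-
  m6: 0-1- ←essential
  m7: --11,0-1-
  m8: 1-0-,10--
  m9: -0-1,1--1,1-0-,10--
  m10: -01-,10--
  m11: --11,-0-1,-01-,1--1,10--
  m12: 1-0- ←essential
  m13: 1--1,1-0-
  m15: --11,1--1
Essential: -0-1, 0-1-, 1-0-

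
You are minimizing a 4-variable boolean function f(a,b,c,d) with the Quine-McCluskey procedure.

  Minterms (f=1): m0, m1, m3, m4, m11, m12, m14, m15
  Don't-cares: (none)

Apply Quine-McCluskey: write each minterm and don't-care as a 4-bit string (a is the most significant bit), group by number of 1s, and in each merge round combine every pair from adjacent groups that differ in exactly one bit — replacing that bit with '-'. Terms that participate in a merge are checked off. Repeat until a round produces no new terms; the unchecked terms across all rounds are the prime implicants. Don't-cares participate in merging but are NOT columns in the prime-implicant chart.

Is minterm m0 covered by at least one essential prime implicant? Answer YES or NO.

Round 0: 0000✓ 0001✓ 0011✓ 0100✓ 1011✓ 1100✓ 1110✓ 1111✓
Round 1: -011 -100 0-00 00-1 000- 1-11 11-0 111-
PIs = {-011, -100, 0-00, 00-1, 000-, 1-11, 11-0, 111-}
Coverage chart:
  m0: 0-00,000-
  m1: 00-1,000-
  m3: -011,00-1
  m4: -100,0-00
  m11: -011,1-11
  m12: -100,11-0
  m14: 11-0,111-
  m15: 1-11,111-
(no essential prime implicants)

NO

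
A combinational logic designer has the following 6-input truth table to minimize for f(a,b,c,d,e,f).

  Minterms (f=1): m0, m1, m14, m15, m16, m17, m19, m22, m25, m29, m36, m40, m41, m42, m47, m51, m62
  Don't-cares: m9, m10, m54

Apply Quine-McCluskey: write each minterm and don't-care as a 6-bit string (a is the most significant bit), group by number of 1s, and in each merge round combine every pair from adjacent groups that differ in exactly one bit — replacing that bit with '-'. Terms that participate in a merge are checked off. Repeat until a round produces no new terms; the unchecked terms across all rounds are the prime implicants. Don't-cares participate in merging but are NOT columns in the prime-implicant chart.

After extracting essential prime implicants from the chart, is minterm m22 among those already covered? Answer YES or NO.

YES

Round 0: 000000✓ 000001✓ 001001✓ 001010✓ 001110✓ 001111✓ 010000✓ 010001✓ 010011✓ 010110✓ 011001✓ 011101✓ 100100 101000✓ 101001✓ 101010✓ 101111✓ 110011✓ 110110✓ 111110✓
Round 1: -01001 -01010 -01111 -10011 -10110 0-0000✓ 0-0001✓ 0-1001✓ 00-001✓ 00000-✓ 001-10 00111- 01-001✓ 0100-1 01000-✓ 011-01 1010-0 10100- 11-110
Round 2: 0--001 0-000-
PIs = {-01001, -01010, -01111, -10011, -10110, 0--001, 0-000-, 001-10, 00111-, 0100-1, 011-01, 100100, 1010-0, 10100-, 11-110}
Coverage chart:
  m0: 0-000- ←essential
  m1: 0--001,0-000-
  m14: 001-10,00111-
  m15: -01111,00111-
  m16: 0-000- ←essential
  m17: 0--001,0-000-,0100-1
  m19: -10011,0100-1
  m22: -10110 ←essential
  m25: 0--001,011-01
  m29: 011-01 ←essential
  m36: 100100 ←essential
  m40: 1010-0,10100-
  m41: -01001,10100-
  m42: -01010,1010-0
  m47: -01111 ←essential
  m51: -10011 ←essential
  m62: 11-110 ←essential
Essential: -01111, -10011, -10110, 0-000-, 011-01, 100100, 11-110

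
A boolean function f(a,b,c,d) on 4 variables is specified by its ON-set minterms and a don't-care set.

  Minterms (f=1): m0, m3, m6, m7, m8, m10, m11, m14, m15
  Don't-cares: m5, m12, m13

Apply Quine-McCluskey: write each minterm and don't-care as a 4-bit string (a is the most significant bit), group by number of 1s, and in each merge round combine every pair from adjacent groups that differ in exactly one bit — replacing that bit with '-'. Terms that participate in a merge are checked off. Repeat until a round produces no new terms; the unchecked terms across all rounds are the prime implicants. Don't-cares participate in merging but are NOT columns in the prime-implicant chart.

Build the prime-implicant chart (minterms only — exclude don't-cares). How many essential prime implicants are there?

3

size-2^0 implicants → 0000(✓)  0011(✓)  0101(✓)  0110(✓)  0111(✓)  1000(✓)  1010(✓)  1011(✓)  1100(✓)  1101(✓)  1110(✓)  1111(✓)
size-2^1 implicants → -000  -011(✓)  -101(✓)  -110(✓)  -111(✓)  0-11(✓)  01-1(✓)  011-(✓)  1-00(✓)  1-10(✓)  1-11(✓)  10-0(✓)  101-(✓)  11-0(✓)  11-1(✓)  110-(✓)  111-(✓)
size-2^2 implicants → --11  -1-1  -11-  1--0  1-1-  11--
Unchecked terms (primes): --11, -000, -1-1, -11-, 1--0, 1-1-, 11--
Minterm coverage:
  m0 ⊆ -000 [E]
  m3 ⊆ --11 [E]
  m6 ⊆ -11- [E]
  m7 ⊆ --11,-1-1,-11-
  m8 ⊆ -000,1--0
  m10 ⊆ 1--0,1-1-
  m11 ⊆ --11,1-1-
  m14 ⊆ -11-,1--0,1-1-,11--
  m15 ⊆ --11,-1-1,-11-,1-1-,11--
E = {--11, -000, -11-}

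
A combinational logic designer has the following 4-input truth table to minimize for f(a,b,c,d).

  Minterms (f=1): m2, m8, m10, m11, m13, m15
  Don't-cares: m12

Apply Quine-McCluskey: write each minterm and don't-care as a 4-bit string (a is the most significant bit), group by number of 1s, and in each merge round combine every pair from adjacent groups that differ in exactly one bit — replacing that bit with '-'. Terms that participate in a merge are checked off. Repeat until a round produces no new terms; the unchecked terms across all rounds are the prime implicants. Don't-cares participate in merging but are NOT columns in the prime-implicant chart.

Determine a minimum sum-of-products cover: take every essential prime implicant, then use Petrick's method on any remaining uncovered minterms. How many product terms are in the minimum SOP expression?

4

size-2^0 implicants → 0010(✓)  1000(✓)  1010(✓)  1011(✓)  1100(✓)  1101(✓)  1111(✓)
size-2^1 implicants → -010  1-00  1-11  10-0  101-  11-1  110-
Unchecked terms (primes): -010, 1-00, 1-11, 10-0, 101-, 11-1, 110-
Minterm coverage:
  m2 ⊆ -010 [E]
  m8 ⊆ 1-00,10-0
  m10 ⊆ -010,10-0,101-
  m11 ⊆ 1-11,101-
  m13 ⊆ 11-1,110-
  m15 ⊆ 1-11,11-1
E = {-010}
Petrick residual → 1-00, 1-11, 11-1
Cover = b'cd' + ac'd' + acd + abd  |cover|=4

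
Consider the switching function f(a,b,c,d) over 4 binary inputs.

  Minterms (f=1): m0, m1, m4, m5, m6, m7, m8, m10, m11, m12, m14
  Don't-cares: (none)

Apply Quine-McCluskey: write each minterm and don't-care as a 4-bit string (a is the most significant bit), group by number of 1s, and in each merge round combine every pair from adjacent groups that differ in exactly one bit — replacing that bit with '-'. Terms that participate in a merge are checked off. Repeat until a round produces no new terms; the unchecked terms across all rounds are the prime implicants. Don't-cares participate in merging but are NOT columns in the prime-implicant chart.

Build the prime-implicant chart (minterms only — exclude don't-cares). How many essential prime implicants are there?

Round 0: 0000✓ 0001✓ 0100✓ 0101✓ 0110✓ 0111✓ 1000✓ 1010✓ 1011✓ 1100✓ 1110✓
Round 1: -000✓ -100✓ -110✓ 0-00✓ 0-01✓ 000-✓ 01-0✓ 01-1✓ 010-✓ 011-✓ 1-00✓ 1-10✓ 10-0✓ 101- 11-0✓
Round 2: --00 -1-0 0-0- 01-- 1--0
PIs = {--00, -1-0, 0-0-, 01--, 1--0, 101-}
Coverage chart:
  m0: --00,0-0-
  m1: 0-0- ←essential
  m4: --00,-1-0,0-0-,01--
  m5: 0-0-,01--
  m6: -1-0,01--
  m7: 01-- ←essential
  m8: --00,1--0
  m10: 1--0,101-
  m11: 101- ←essential
  m12: --00,-1-0,1--0
  m14: -1-0,1--0
Essential: 0-0-, 01--, 101-

3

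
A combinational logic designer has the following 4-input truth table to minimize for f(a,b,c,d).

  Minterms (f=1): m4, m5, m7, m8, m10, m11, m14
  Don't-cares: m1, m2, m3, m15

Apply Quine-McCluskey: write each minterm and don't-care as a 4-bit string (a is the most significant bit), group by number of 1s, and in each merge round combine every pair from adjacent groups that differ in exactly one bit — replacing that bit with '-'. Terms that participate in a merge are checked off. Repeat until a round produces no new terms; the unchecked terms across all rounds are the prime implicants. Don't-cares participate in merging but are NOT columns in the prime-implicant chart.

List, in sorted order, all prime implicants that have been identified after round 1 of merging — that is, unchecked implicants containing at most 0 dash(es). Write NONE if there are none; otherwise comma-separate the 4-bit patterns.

[col 0] 0001*, 0010*, 0011*, 0100*, 0101*, 0111*, 1000*, 1010*, 1011*, 1110*, 1111*
[col 1] -010*, -011*, -111*, 0-01*, 0-11*, 00-1*, 001-*, 01-1*, 010-, 1-10*, 1-11*, 10-0, 101-*, 111-*
[col 2] --11, -01-, 0--1, 1-1-
Prime implicants: --11, -01-, 0--1, 010-, 1-1-, 10-0

NONE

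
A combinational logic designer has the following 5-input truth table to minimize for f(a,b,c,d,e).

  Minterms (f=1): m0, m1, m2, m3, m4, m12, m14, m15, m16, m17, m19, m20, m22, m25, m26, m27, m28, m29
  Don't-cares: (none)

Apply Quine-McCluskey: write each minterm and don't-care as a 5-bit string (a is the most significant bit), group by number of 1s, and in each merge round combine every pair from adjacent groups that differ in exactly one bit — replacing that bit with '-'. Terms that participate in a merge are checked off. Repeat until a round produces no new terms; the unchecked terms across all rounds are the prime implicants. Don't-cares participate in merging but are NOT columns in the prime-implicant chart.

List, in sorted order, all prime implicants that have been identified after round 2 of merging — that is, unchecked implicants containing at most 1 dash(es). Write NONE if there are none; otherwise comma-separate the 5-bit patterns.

011-0, 0111-, 101-0, 11-01, 1101-, 1110-

size-2^0 implicants → 00000(✓)  00001(✓)  00010(✓)  00011(✓)  00100(✓)  01100(✓)  01110(✓)  01111(✓)  10000(✓)  10001(✓)  10011(✓)  10100(✓)  10110(✓)  11001(✓)  11010(✓)  11011(✓)  11100(✓)  11101(✓)
size-2^1 implicants → -0000(✓)  -0001(✓)  -0011(✓)  -0100(✓)  -1100(✓)  0-100(✓)  00-00(✓)  000-0(✓)  000-1(✓)  0000-(✓)  0001-(✓)  011-0  0111-  1-001(✓)  1-011(✓)  1-100(✓)  10-00(✓)  100-1(✓)  1000-(✓)  101-0  11-01  110-1(✓)  1101-  1110-
size-2^2 implicants → --100  -0-00  -00-1  -000-  000--  1-0-1
Unchecked terms (primes): --100, -0-00, -00-1, -000-, 000--, 011-0, 0111-, 1-0-1, 101-0, 11-01, 1101-, 1110-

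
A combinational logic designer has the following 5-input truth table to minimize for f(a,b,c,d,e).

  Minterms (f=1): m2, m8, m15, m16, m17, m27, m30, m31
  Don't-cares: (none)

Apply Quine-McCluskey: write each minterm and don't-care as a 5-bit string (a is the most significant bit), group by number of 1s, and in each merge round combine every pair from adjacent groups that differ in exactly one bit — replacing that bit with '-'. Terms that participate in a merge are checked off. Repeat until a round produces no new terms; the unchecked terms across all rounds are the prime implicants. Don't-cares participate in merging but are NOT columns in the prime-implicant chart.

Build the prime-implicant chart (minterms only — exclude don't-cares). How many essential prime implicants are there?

size-2^0 implicants → 00010  01000  01111(✓)  10000(✓)  10001(✓)  11011(✓)  11110(✓)  11111(✓)
size-2^1 implicants → -1111  1000-  11-11  1111-
Unchecked terms (primes): -1111, 00010, 01000, 1000-, 11-11, 1111-
Minterm coverage:
  m2 ⊆ 00010 [E]
  m8 ⊆ 01000 [E]
  m15 ⊆ -1111 [E]
  m16 ⊆ 1000- [E]
  m17 ⊆ 1000- [E]
  m27 ⊆ 11-11 [E]
  m30 ⊆ 1111- [E]
  m31 ⊆ -1111,11-11,1111-
E = {-1111, 00010, 01000, 1000-, 11-11, 1111-}

6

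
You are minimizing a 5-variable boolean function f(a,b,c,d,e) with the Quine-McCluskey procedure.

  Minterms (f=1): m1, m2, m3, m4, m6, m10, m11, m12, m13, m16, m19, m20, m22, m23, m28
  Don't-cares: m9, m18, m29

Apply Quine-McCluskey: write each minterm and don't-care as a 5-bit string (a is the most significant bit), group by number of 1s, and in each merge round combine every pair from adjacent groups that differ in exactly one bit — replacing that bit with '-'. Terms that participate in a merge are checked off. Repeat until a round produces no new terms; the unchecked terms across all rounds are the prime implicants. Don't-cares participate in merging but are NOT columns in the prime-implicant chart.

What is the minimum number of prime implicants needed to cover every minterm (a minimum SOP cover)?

6

[col 0] 00001*, 00010*, 00011*, 00100*, 00110*, 01001*, 01010*, 01011*, 01100*, 01101*, 10000*, 10010*, 10011*, 10100*, 10110*, 10111*, 11100*, 11101*
[col 1] -0010*, -0011*, -0100*, -0110*, -1100*, -1101*, 0-001*, 0-010*, 0-011*, 0-100*, 00-10*, 000-1*, 0001-*, 001-0*, 01-01, 010-1*, 0101-*, 0110-*, 1-100*, 10-00*, 10-10*, 10-11*, 100-0*, 1001-*, 101-0*, 1011-*, 1110-*
[col 2] --100, -0-10, -001-, -01-0, -110-, 0-0-1, 0-01-, 10--0, 10-1-
Prime implicants: --100, -0-10, -001-, -01-0, -110-, 0-0-1, 0-01-, 01-01, 10--0, 10-1-
PI chart (minterm → PIs covering it):
  1 | 0-0-1  (sole → essential)
  2 | -0-10,-001-,0-01-
  3 | -001-,0-0-1,0-01-
  4 | --100,-01-0
  6 | -0-10,-01-0
  10 | 0-01-  (sole → essential)
  11 | 0-0-1,0-01-
  12 | --100,-110-
  13 | -110-,01-01
  16 | 10--0  (sole → essential)
  19 | -001-,10-1-
  20 | --100,-01-0,10--0
  22 | -0-10,-01-0,10--0,10-1-
  23 | 10-1-  (sole → essential)
  28 | --100,-110-
Essential prime implicants: 0-0-1, 0-01-, 10--0, 10-1-
Petrick residual → -01-0, -110-
Minimum SOP uses 6 PIs: b'ce' + bcd' + a'c'e + a'c'd + ab'e' + ab'd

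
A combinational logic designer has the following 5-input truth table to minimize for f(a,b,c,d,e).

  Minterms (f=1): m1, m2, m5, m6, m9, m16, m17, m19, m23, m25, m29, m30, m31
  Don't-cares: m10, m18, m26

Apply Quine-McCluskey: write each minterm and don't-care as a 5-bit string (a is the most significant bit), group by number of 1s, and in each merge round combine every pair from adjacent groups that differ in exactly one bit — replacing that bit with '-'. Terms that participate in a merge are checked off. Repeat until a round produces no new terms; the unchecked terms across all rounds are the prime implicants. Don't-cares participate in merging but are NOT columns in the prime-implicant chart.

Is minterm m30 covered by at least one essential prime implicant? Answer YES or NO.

NO

[col 0] 00001*, 00010*, 00101*, 00110*, 01001*, 01010*, 10000*, 10001*, 10010*, 10011*, 10111*, 11001*, 11010*, 11101*, 11110*, 11111*
[col 1] -0001*, -0010*, -1001*, -1010*, 0-001*, 0-010*, 00-01, 00-10, 1-001*, 1-010*, 1-111, 10-11, 100-0*, 100-1*, 1000-*, 1001-*, 11-01, 11-10, 111-1, 1111-
[col 2] --001, --010, 100--
Prime implicants: --001, --010, 00-01, 00-10, 1-111, 10-11, 100--, 11-01, 11-10, 111-1, 1111-
PI chart (minterm → PIs covering it):
  1 | --001,00-01
  2 | --010,00-10
  5 | 00-01  (sole → essential)
  6 | 00-10  (sole → essential)
  9 | --001  (sole → essential)
  16 | 100--  (sole → essential)
  17 | --001,100--
  19 | 10-11,100--
  23 | 1-111,10-11
  25 | --001,11-01
  29 | 11-01,111-1
  30 | 11-10,1111-
  31 | 1-111,111-1,1111-
Essential prime implicants: --001, 00-01, 00-10, 100--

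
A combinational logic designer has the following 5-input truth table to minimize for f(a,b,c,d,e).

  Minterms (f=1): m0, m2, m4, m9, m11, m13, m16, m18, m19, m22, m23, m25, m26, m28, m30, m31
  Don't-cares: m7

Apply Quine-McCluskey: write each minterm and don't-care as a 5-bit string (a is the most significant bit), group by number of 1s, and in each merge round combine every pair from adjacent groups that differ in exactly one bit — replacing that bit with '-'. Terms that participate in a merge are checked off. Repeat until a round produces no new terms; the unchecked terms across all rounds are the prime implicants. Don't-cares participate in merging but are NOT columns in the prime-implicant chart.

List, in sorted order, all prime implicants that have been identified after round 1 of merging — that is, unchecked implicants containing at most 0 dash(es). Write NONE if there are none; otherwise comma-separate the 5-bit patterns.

Round 0: 00000✓ 00010✓ 00100✓ 00111✓ 01001✓ 01011✓ 01101✓ 10000✓ 10010✓ 10011✓ 10110✓ 10111✓ 11001✓ 11010✓ 11100✓ 11110✓ 11111✓
Round 1: -0000✓ -0010✓ -0111 -1001 00-00 000-0✓ 01-01 010-1 1-010✓ 1-110✓ 1-111✓ 10-10✓ 10-11✓ 100-0✓ 1001-✓ 1011-✓ 11-10✓ 111-0 1111-✓
Round 2: -00-0 1--10 1-11- 10-1-
PIs = {-00-0, -0111, -1001, 00-00, 01-01, 010-1, 1--10, 1-11-, 10-1-, 111-0}

NONE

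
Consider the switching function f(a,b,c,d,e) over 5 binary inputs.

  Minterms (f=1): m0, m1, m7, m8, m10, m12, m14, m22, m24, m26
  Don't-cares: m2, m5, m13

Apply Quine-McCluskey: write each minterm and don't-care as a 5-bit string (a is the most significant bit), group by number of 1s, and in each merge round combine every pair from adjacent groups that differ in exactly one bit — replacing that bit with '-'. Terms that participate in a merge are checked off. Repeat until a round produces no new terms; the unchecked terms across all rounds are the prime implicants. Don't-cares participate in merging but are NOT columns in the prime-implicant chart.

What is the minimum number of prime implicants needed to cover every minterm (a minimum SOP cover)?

5

[col 0] 00000*, 00001*, 00010*, 00101*, 00111*, 01000*, 01010*, 01100*, 01101*, 01110*, 10110, 11000*, 11010*
[col 1] -1000*, -1010*, 0-000*, 0-010*, 0-101, 00-01, 000-0*, 0000-, 001-1, 01-00*, 01-10*, 010-0*, 011-0*, 0110-, 110-0*
[col 2] -10-0, 0-0-0, 01--0
Prime implicants: -10-0, 0-0-0, 0-101, 00-01, 0000-, 001-1, 01--0, 0110-, 10110
PI chart (minterm → PIs covering it):
  0 | 0-0-0,0000-
  1 | 00-01,0000-
  7 | 001-1  (sole → essential)
  8 | -10-0,0-0-0,01--0
  10 | -10-0,0-0-0,01--0
  12 | 01--0,0110-
  14 | 01--0  (sole → essential)
  22 | 10110  (sole → essential)
  24 | -10-0  (sole → essential)
  26 | -10-0  (sole → essential)
Essential prime implicants: -10-0, 001-1, 01--0, 10110
Petrick residual → 0000-
Minimum SOP uses 5 PIs: bc'e' + a'b'c'd' + a'b'ce + a'be' + ab'cde'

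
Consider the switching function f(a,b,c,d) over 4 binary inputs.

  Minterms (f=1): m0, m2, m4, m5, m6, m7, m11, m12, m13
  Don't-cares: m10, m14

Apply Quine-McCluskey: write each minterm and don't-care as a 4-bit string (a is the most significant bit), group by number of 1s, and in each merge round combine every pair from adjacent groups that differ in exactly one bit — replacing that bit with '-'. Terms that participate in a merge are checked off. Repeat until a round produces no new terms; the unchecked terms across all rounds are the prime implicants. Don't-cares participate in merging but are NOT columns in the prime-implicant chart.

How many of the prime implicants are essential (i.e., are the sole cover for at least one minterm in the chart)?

size-2^0 implicants → 0000(✓)  0010(✓)  0100(✓)  0101(✓)  0110(✓)  0111(✓)  1010(✓)  1011(✓)  1100(✓)  1101(✓)  1110(✓)
size-2^1 implicants → -010(✓)  -100(✓)  -101(✓)  -110(✓)  0-00(✓)  0-10(✓)  00-0(✓)  01-0(✓)  01-1(✓)  010-(✓)  011-(✓)  1-10(✓)  101-  11-0(✓)  110-(✓)
size-2^2 implicants → --10  -1-0  -10-  0--0  01--
Unchecked terms (primes): --10, -1-0, -10-, 0--0, 01--, 101-
Minterm coverage:
  m0 ⊆ 0--0 [E]
  m2 ⊆ --10,0--0
  m4 ⊆ -1-0,-10-,0--0,01--
  m5 ⊆ -10-,01--
  m6 ⊆ --10,-1-0,0--0,01--
  m7 ⊆ 01-- [E]
  m11 ⊆ 101- [E]
  m12 ⊆ -1-0,-10-
  m13 ⊆ -10- [E]
E = {-10-, 0--0, 01--, 101-}

4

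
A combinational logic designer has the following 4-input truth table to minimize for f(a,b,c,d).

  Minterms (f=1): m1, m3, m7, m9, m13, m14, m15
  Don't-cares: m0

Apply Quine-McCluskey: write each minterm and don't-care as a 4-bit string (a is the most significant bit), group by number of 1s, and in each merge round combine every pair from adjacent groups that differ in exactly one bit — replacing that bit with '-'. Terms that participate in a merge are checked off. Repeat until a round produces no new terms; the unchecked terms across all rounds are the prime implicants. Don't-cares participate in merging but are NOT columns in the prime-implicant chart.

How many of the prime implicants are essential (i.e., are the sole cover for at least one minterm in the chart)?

[col 0] 0000*, 0001*, 0011*, 0111*, 1001*, 1101*, 1110*, 1111*
[col 1] -001, -111, 0-11, 00-1, 000-, 1-01, 11-1, 111-
Prime implicants: -001, -111, 0-11, 00-1, 000-, 1-01, 11-1, 111-
PI chart (minterm → PIs covering it):
  1 | -001,00-1,000-
  3 | 0-11,00-1
  7 | -111,0-11
  9 | -001,1-01
  13 | 1-01,11-1
  14 | 111-  (sole → essential)
  15 | -111,11-1,111-
Essential prime implicants: 111-

1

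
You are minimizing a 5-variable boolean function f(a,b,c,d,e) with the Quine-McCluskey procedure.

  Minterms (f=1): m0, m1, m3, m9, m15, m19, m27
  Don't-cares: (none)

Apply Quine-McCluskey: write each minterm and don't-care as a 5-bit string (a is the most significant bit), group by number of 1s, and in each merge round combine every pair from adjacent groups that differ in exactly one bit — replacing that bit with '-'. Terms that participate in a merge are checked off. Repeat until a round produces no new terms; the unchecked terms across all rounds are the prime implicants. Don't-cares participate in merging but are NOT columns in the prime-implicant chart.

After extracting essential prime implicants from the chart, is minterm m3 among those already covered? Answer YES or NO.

Round 0: 00000✓ 00001✓ 00011✓ 01001✓ 01111 10011✓ 11011✓
Round 1: -0011 0-001 000-1 0000- 1-011
PIs = {-0011, 0-001, 000-1, 0000-, 01111, 1-011}
Coverage chart:
  m0: 0000- ←essential
  m1: 0-001,000-1,0000-
  m3: -0011,000-1
  m9: 0-001 ←essential
  m15: 01111 ←essential
  m19: -0011,1-011
  m27: 1-011 ←essential
Essential: 0-001, 0000-, 01111, 1-011

NO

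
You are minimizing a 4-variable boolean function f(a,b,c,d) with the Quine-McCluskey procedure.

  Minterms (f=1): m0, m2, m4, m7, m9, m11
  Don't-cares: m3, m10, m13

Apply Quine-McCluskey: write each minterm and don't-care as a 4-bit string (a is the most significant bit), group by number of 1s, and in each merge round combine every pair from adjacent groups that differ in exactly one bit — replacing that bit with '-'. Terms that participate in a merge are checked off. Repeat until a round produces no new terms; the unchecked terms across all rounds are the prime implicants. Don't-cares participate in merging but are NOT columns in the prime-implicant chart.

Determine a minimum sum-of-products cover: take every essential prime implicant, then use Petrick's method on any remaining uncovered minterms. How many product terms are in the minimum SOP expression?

4

Round 0: 0000✓ 0010✓ 0011✓ 0100✓ 0111✓ 1001✓ 1010✓ 1011✓ 1101✓
Round 1: -010✓ -011✓ 0-00 0-11 00-0 001-✓ 1-01 10-1 101-✓
Round 2: -01-
PIs = {-01-, 0-00, 0-11, 00-0, 1-01, 10-1}
Coverage chart:
  m0: 0-00,00-0
  m2: -01-,00-0
  m4: 0-00 ←essential
  m7: 0-11 ←essential
  m9: 1-01,10-1
  m11: -01-,10-1
Essential: 0-00, 0-11
Petrick residual → -01-, 1-01
Min cover (4 terms): b'c + a'c'd' + a'cd + ac'd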